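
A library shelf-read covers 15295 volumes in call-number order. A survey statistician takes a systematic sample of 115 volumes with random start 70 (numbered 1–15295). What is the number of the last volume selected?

15232

k = 15295/115 = 133
115th selection = r + (115−1)·k = 70 + 114×133 = 70 + 15162 = 15232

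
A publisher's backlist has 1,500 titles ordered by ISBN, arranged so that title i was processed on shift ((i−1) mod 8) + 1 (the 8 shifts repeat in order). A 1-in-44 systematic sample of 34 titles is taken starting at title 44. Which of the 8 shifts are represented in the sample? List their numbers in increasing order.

4, 8

Consecutive selections differ by k = 44, so their shift numbers differ by 44 mod 8 = 4.
gcd(44, 8) = 4, so the sample visits 8/4 = 2 distinct residues mod 8.
Start 44 is shift 4; the shifts hit are 4, 8.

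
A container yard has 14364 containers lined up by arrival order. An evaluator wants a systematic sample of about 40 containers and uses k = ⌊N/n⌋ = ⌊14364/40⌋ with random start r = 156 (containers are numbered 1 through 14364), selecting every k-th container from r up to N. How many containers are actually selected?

k = ⌊14364/40⌋ = 359
Achieved size = ⌊(14364 − 156)/359⌋ + 1 = ⌊14208/359⌋ + 1 = 39 + 1 = 40
(last selection: 156 + 39×359 = 14157 ≤ 14364; next would be 14516 > 14364)

40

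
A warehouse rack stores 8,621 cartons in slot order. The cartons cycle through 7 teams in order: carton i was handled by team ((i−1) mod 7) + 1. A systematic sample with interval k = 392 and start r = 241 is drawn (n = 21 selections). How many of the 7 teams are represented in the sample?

Consecutive selections differ by k = 392, so their team numbers differ by 392 mod 7 = 0.
gcd(392, 7) = 7, so the sample visits 7/7 = 1 distinct residues mod 7.
Start 241 is team 3; the teams hit are 3.

1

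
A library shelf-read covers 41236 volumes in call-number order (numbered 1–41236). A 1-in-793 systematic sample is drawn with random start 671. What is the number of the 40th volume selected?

31598

k = 793
40th selection = r + (40−1)·k = 671 + 39×793 = 671 + 30927 = 31598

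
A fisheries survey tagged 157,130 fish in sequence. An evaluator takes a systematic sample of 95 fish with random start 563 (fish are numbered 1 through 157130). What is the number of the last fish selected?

k = 157130/95 = 1654
95th selection = r + (95−1)·k = 563 + 94×1654 = 563 + 155476 = 156039

156039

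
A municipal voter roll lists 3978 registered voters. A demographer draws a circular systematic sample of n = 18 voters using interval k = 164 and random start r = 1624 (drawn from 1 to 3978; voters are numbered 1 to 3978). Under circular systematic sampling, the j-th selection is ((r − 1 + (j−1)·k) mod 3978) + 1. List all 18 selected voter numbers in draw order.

Selection 1: 1624
Selection 2: 1624 + 164 = 1788
Selection 3: 1788 + 164 = 1952
Selection 4: 1952 + 164 = 2116
Selection 5: 2116 + 164 = 2280
Selection 6: 2280 + 164 = 2444
Selection 7: 2444 + 164 = 2608
Selection 8: 2608 + 164 = 2772
Selection 9: 2772 + 164 = 2936
Selection 10: 2936 + 164 = 3100
Selection 11: 3100 + 164 = 3264
Selection 12: 3264 + 164 = 3428
Selection 13: 3428 + 164 = 3592
Selection 14: 3592 + 164 = 3756
Selection 15: 3756 + 164 = 3920
Selection 16: 3920 + 164 = 4084 → 4084 − 3978 = 106
Selection 17: 106 + 164 = 270
Selection 18: 270 + 164 = 434

1624, 1788, 1952, 2116, 2280, 2444, 2608, 2772, 2936, 3100, 3264, 3428, 3592, 3756, 3920, 106, 270, 434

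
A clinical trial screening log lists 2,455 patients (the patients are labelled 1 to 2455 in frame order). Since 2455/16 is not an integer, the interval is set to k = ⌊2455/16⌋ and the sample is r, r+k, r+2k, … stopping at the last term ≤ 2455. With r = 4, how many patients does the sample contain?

17

k = ⌊2455/16⌋ = 153
Achieved size = ⌊(2455 − 4)/153⌋ + 1 = ⌊2451/153⌋ + 1 = 16 + 1 = 17
(last selection: 4 + 16×153 = 2452 ≤ 2455; next would be 2605 > 2455)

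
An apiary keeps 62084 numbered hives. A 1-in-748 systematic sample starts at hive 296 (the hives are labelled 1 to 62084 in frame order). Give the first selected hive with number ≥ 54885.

54900

k = 748
Steps past start: ⌈(54885 − 296)/748⌉ = ⌈54589/748⌉ = 73
Selected hive: 296 + 73×748 = 54900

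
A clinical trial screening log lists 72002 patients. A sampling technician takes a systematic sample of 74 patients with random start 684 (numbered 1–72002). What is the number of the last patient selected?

k = 72002/74 = 973
74th selection = r + (74−1)·k = 684 + 73×973 = 684 + 71029 = 71713

71713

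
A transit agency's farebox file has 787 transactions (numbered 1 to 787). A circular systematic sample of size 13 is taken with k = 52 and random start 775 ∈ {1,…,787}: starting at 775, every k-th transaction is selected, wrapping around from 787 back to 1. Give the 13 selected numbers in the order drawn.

775, 40, 92, 144, 196, 248, 300, 352, 404, 456, 508, 560, 612

Selection 1: 775
Selection 2: 775 + 52 = 827 → 827 − 787 = 40
Selection 3: 40 + 52 = 92
Selection 4: 92 + 52 = 144
Selection 5: 144 + 52 = 196
Selection 6: 196 + 52 = 248
Selection 7: 248 + 52 = 300
Selection 8: 300 + 52 = 352
Selection 9: 352 + 52 = 404
Selection 10: 404 + 52 = 456
Selection 11: 456 + 52 = 508
Selection 12: 508 + 52 = 560
Selection 13: 560 + 52 = 612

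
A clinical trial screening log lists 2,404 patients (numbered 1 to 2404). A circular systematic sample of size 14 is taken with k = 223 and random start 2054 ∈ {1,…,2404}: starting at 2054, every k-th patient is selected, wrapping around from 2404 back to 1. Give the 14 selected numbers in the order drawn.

2054, 2277, 96, 319, 542, 765, 988, 1211, 1434, 1657, 1880, 2103, 2326, 145

Selection 1: 2054
Selection 2: 2054 + 223 = 2277
Selection 3: 2277 + 223 = 2500 → 2500 − 2404 = 96
Selection 4: 96 + 223 = 319
Selection 5: 319 + 223 = 542
Selection 6: 542 + 223 = 765
Selection 7: 765 + 223 = 988
Selection 8: 988 + 223 = 1211
Selection 9: 1211 + 223 = 1434
Selection 10: 1434 + 223 = 1657
Selection 11: 1657 + 223 = 1880
Selection 12: 1880 + 223 = 2103
Selection 13: 2103 + 223 = 2326
Selection 14: 2326 + 223 = 2549 → 2549 − 2404 = 145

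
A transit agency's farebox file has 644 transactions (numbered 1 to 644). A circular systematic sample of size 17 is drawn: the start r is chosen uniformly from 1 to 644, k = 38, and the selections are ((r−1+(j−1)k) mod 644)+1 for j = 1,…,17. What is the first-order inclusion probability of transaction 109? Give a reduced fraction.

17/644

For each position j, as r ranges over 1…644 the j-th selection hits every transaction exactly once, so transaction 109 is selected for exactly 17 of the 644 starts.
Inclusion probability = 17/644.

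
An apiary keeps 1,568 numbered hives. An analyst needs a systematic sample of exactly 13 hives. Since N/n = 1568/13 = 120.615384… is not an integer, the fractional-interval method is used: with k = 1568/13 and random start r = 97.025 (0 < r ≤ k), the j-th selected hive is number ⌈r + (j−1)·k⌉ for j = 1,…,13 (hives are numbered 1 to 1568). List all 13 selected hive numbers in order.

98, 218, 339, 459, 580, 701, 821, 942, 1062, 1183, 1304, 1424, 1545

j=1: r + 0k = 97.025 → ⌈·⌉ = 98
j=2: r + 1k = 217.640384… → ⌈·⌉ = 218
j=3: r + 2k = 338.255769… → ⌈·⌉ = 339
j=4: r + 3k = 458.871153… → ⌈·⌉ = 459
j=5: r + 4k = 579.486538… → ⌈·⌉ = 580
j=6: r + 5k = 700.101923… → ⌈·⌉ = 701
j=7: r + 6k = 820.717307… → ⌈·⌉ = 821
j=8: r + 7k = 941.332692… → ⌈·⌉ = 942
j=9: r + 8k = 1061.948076… → ⌈·⌉ = 1062
j=10: r + 9k = 1182.563461… → ⌈·⌉ = 1183
j=11: r + 10k = 1303.178846… → ⌈·⌉ = 1304
j=12: r + 11k = 1423.794230… → ⌈·⌉ = 1424
j=13: r + 12k = 1544.409615… → ⌈·⌉ = 1545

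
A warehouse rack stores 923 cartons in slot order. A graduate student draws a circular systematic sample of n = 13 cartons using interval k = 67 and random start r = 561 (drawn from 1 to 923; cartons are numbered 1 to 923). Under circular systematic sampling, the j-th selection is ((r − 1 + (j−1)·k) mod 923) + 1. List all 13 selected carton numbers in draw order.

Selection 1: 561
Selection 2: 561 + 67 = 628
Selection 3: 628 + 67 = 695
Selection 4: 695 + 67 = 762
Selection 5: 762 + 67 = 829
Selection 6: 829 + 67 = 896
Selection 7: 896 + 67 = 963 → 963 − 923 = 40
Selection 8: 40 + 67 = 107
Selection 9: 107 + 67 = 174
Selection 10: 174 + 67 = 241
Selection 11: 241 + 67 = 308
Selection 12: 308 + 67 = 375
Selection 13: 375 + 67 = 442

561, 628, 695, 762, 829, 896, 40, 107, 174, 241, 308, 375, 442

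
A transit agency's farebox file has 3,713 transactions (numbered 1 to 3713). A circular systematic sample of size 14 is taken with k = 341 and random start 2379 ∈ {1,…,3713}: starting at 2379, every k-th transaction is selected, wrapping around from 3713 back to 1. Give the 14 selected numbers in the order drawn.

Selection 1: 2379
Selection 2: 2379 + 341 = 2720
Selection 3: 2720 + 341 = 3061
Selection 4: 3061 + 341 = 3402
Selection 5: 3402 + 341 = 3743 → 3743 − 3713 = 30
Selection 6: 30 + 341 = 371
Selection 7: 371 + 341 = 712
Selection 8: 712 + 341 = 1053
Selection 9: 1053 + 341 = 1394
Selection 10: 1394 + 341 = 1735
Selection 11: 1735 + 341 = 2076
Selection 12: 2076 + 341 = 2417
Selection 13: 2417 + 341 = 2758
Selection 14: 2758 + 341 = 3099

2379, 2720, 3061, 3402, 30, 371, 712, 1053, 1394, 1735, 2076, 2417, 2758, 3099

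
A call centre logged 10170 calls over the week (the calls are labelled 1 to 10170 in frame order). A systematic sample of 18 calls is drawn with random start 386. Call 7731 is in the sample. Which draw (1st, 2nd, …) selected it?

k = 10170/18 = 565
position = (7731 − 386)/565 + 1 = 7345/565 + 1 = 13 + 1 = 14

14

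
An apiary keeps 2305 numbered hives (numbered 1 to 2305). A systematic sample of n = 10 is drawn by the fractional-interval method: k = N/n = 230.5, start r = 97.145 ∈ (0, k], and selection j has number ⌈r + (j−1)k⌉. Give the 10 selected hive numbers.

j=1: r + 0k = 97.145 → ⌈·⌉ = 98
j=2: r + 1k = 327.645 → ⌈·⌉ = 328
j=3: r + 2k = 558.145 → ⌈·⌉ = 559
j=4: r + 3k = 788.645 → ⌈·⌉ = 789
j=5: r + 4k = 1019.145 → ⌈·⌉ = 1020
j=6: r + 5k = 1249.645 → ⌈·⌉ = 1250
j=7: r + 6k = 1480.145 → ⌈·⌉ = 1481
j=8: r + 7k = 1710.645 → ⌈·⌉ = 1711
j=9: r + 8k = 1941.145 → ⌈·⌉ = 1942
j=10: r + 9k = 2171.645 → ⌈·⌉ = 2172

98, 328, 559, 789, 1020, 1250, 1481, 1711, 1942, 2172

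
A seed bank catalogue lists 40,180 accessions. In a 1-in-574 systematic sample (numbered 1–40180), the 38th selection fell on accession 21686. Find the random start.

k = 574
r = 21686 − (38−1)×574 = 21686 − 21238 = 448

448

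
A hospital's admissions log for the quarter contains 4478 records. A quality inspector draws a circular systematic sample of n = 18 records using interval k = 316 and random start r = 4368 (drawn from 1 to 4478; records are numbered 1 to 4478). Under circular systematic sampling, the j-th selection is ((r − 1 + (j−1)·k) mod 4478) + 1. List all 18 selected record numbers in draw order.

Selection 1: 4368
Selection 2: 4368 + 316 = 4684 → 4684 − 4478 = 206
Selection 3: 206 + 316 = 522
Selection 4: 522 + 316 = 838
Selection 5: 838 + 316 = 1154
Selection 6: 1154 + 316 = 1470
Selection 7: 1470 + 316 = 1786
Selection 8: 1786 + 316 = 2102
Selection 9: 2102 + 316 = 2418
Selection 10: 2418 + 316 = 2734
Selection 11: 2734 + 316 = 3050
Selection 12: 3050 + 316 = 3366
Selection 13: 3366 + 316 = 3682
Selection 14: 3682 + 316 = 3998
Selection 15: 3998 + 316 = 4314
Selection 16: 4314 + 316 = 4630 → 4630 − 4478 = 152
Selection 17: 152 + 316 = 468
Selection 18: 468 + 316 = 784

4368, 206, 522, 838, 1154, 1470, 1786, 2102, 2418, 2734, 3050, 3366, 3682, 3998, 4314, 152, 468, 784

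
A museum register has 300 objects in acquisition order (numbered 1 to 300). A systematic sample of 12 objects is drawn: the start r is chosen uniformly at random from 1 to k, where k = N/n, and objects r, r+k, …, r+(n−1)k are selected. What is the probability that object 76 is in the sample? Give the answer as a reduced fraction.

1/25

k = 300/12 = 25.
Object 76 is selected iff r ≡ 76 (mod 25); exactly one such r in {1,…,25}.
Inclusion probability = 1/25.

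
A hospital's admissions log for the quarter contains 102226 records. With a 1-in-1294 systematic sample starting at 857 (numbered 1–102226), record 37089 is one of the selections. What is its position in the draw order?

k = 1294
position = (37089 − 857)/1294 + 1 = 36232/1294 + 1 = 28 + 1 = 29

29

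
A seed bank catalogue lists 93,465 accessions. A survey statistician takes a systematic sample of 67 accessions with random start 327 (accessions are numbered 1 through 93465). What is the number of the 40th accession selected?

54732

k = 93465/67 = 1395
40th selection = r + (40−1)·k = 327 + 39×1395 = 327 + 54405 = 54732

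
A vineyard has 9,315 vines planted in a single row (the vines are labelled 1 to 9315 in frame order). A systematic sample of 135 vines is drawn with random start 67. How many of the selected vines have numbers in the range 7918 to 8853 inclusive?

14

k = 9315/135 = 69
First selection ≥ 7918: 67 + ⌈(7918−67)/69⌉·69 = 67 + 114×69 = 7933
Last selection ≤ 8853: 67 + ⌊(8853−67)/69⌋·69 = 67 + 127×69 = 8830
Count = 127 − 114 + 1 = 14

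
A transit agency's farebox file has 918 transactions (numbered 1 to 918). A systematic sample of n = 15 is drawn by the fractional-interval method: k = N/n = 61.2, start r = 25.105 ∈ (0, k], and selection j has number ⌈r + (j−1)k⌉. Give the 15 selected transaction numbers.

j=1: r + 0k = 25.105 → ⌈·⌉ = 26
j=2: r + 1k = 86.305 → ⌈·⌉ = 87
j=3: r + 2k = 147.505 → ⌈·⌉ = 148
j=4: r + 3k = 208.705 → ⌈·⌉ = 209
j=5: r + 4k = 269.905 → ⌈·⌉ = 270
j=6: r + 5k = 331.105 → ⌈·⌉ = 332
j=7: r + 6k = 392.305 → ⌈·⌉ = 393
j=8: r + 7k = 453.505 → ⌈·⌉ = 454
j=9: r + 8k = 514.705 → ⌈·⌉ = 515
j=10: r + 9k = 575.905 → ⌈·⌉ = 576
j=11: r + 10k = 637.105 → ⌈·⌉ = 638
j=12: r + 11k = 698.305 → ⌈·⌉ = 699
j=13: r + 12k = 759.505 → ⌈·⌉ = 760
j=14: r + 13k = 820.705 → ⌈·⌉ = 821
j=15: r + 14k = 881.905 → ⌈·⌉ = 882

26, 87, 148, 209, 270, 332, 393, 454, 515, 576, 638, 699, 760, 821, 882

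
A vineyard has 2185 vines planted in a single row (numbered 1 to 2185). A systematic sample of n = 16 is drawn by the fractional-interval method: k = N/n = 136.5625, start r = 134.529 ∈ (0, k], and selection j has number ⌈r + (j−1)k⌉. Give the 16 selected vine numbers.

j=1: r + 0k = 134.529 → ⌈·⌉ = 135
j=2: r + 1k = 271.0915 → ⌈·⌉ = 272
j=3: r + 2k = 407.654 → ⌈·⌉ = 408
j=4: r + 3k = 544.2165 → ⌈·⌉ = 545
j=5: r + 4k = 680.779 → ⌈·⌉ = 681
j=6: r + 5k = 817.3415 → ⌈·⌉ = 818
j=7: r + 6k = 953.904 → ⌈·⌉ = 954
j=8: r + 7k = 1090.4665 → ⌈·⌉ = 1091
j=9: r + 8k = 1227.029 → ⌈·⌉ = 1228
j=10: r + 9k = 1363.5915 → ⌈·⌉ = 1364
j=11: r + 10k = 1500.154 → ⌈·⌉ = 1501
j=12: r + 11k = 1636.7165 → ⌈·⌉ = 1637
j=13: r + 12k = 1773.279 → ⌈·⌉ = 1774
j=14: r + 13k = 1909.8415 → ⌈·⌉ = 1910
j=15: r + 14k = 2046.404 → ⌈·⌉ = 2047
j=16: r + 15k = 2182.9665 → ⌈·⌉ = 2183

135, 272, 408, 545, 681, 818, 954, 1091, 1228, 1364, 1501, 1637, 1774, 1910, 2047, 2183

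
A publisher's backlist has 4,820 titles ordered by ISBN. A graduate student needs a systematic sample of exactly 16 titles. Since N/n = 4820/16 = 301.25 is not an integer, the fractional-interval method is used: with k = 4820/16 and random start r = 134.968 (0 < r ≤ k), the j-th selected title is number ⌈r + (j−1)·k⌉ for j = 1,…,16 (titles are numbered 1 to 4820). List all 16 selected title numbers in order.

135, 437, 738, 1039, 1340, 1642, 1943, 2244, 2545, 2847, 3148, 3449, 3750, 4052, 4353, 4654

j=1: r + 0k = 134.968 → ⌈·⌉ = 135
j=2: r + 1k = 436.218 → ⌈·⌉ = 437
j=3: r + 2k = 737.468 → ⌈·⌉ = 738
j=4: r + 3k = 1038.718 → ⌈·⌉ = 1039
j=5: r + 4k = 1339.968 → ⌈·⌉ = 1340
j=6: r + 5k = 1641.218 → ⌈·⌉ = 1642
j=7: r + 6k = 1942.468 → ⌈·⌉ = 1943
j=8: r + 7k = 2243.718 → ⌈·⌉ = 2244
j=9: r + 8k = 2544.968 → ⌈·⌉ = 2545
j=10: r + 9k = 2846.218 → ⌈·⌉ = 2847
j=11: r + 10k = 3147.468 → ⌈·⌉ = 3148
j=12: r + 11k = 3448.718 → ⌈·⌉ = 3449
j=13: r + 12k = 3749.968 → ⌈·⌉ = 3750
j=14: r + 13k = 4051.218 → ⌈·⌉ = 4052
j=15: r + 14k = 4352.468 → ⌈·⌉ = 4353
j=16: r + 15k = 4653.718 → ⌈·⌉ = 4654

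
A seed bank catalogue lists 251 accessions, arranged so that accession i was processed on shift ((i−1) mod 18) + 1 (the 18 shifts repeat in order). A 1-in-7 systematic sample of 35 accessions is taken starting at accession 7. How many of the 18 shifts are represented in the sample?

18

Consecutive selections differ by k = 7, so their shift numbers differ by 7 mod 18 = 7.
gcd(7, 18) = 1, so the sample visits 18/1 = 18 distinct residues mod 18.
Start 7 is shift 7; the shifts hit are 1, 2, 3, 4, 5, 6, 7, 8, 9, 10, 11, 12, 13, 14, 15, 16, 17, 18.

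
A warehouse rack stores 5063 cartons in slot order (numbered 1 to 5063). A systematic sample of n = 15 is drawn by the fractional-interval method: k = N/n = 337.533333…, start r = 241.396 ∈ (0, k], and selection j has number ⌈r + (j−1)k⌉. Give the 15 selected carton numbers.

j=1: r + 0k = 241.396 → ⌈·⌉ = 242
j=2: r + 1k = 578.929333… → ⌈·⌉ = 579
j=3: r + 2k = 916.462666… → ⌈·⌉ = 917
j=4: r + 3k = 1253.996 → ⌈·⌉ = 1254
j=5: r + 4k = 1591.529333… → ⌈·⌉ = 1592
j=6: r + 5k = 1929.062666… → ⌈·⌉ = 1930
j=7: r + 6k = 2266.596 → ⌈·⌉ = 2267
j=8: r + 7k = 2604.129333… → ⌈·⌉ = 2605
j=9: r + 8k = 2941.662666… → ⌈·⌉ = 2942
j=10: r + 9k = 3279.196 → ⌈·⌉ = 3280
j=11: r + 10k = 3616.729333… → ⌈·⌉ = 3617
j=12: r + 11k = 3954.262666… → ⌈·⌉ = 3955
j=13: r + 12k = 4291.796 → ⌈·⌉ = 4292
j=14: r + 13k = 4629.329333… → ⌈·⌉ = 4630
j=15: r + 14k = 4966.862666… → ⌈·⌉ = 4967

242, 579, 917, 1254, 1592, 1930, 2267, 2605, 2942, 3280, 3617, 3955, 4292, 4630, 4967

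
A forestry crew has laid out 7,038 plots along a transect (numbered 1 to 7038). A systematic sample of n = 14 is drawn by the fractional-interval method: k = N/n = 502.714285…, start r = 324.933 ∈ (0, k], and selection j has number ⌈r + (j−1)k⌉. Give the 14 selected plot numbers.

325, 828, 1331, 1834, 2336, 2839, 3342, 3844, 4347, 4850, 5353, 5855, 6358, 6861

j=1: r + 0k = 324.933 → ⌈·⌉ = 325
j=2: r + 1k = 827.647285… → ⌈·⌉ = 828
j=3: r + 2k = 1330.361571… → ⌈·⌉ = 1331
j=4: r + 3k = 1833.075857… → ⌈·⌉ = 1834
j=5: r + 4k = 2335.790142… → ⌈·⌉ = 2336
j=6: r + 5k = 2838.504428… → ⌈·⌉ = 2839
j=7: r + 6k = 3341.218714… → ⌈·⌉ = 3342
j=8: r + 7k = 3843.933 → ⌈·⌉ = 3844
j=9: r + 8k = 4346.647285… → ⌈·⌉ = 4347
j=10: r + 9k = 4849.361571… → ⌈·⌉ = 4850
j=11: r + 10k = 5352.075857… → ⌈·⌉ = 5353
j=12: r + 11k = 5854.790142… → ⌈·⌉ = 5855
j=13: r + 12k = 6357.504428… → ⌈·⌉ = 6358
j=14: r + 13k = 6860.218714… → ⌈·⌉ = 6861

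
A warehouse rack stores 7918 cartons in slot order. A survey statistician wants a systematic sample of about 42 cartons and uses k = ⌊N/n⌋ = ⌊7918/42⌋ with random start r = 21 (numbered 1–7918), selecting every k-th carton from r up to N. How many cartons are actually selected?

k = ⌊7918/42⌋ = 188
Achieved size = ⌊(7918 − 21)/188⌋ + 1 = ⌊7897/188⌋ + 1 = 42 + 1 = 43
(last selection: 21 + 42×188 = 7917 ≤ 7918; next would be 8105 > 7918)

43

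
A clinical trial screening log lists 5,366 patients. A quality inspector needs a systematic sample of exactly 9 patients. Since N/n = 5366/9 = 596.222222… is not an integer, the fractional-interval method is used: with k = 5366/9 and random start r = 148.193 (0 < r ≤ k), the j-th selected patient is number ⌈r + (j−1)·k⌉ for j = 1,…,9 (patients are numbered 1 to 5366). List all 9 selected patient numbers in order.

j=1: r + 0k = 148.193 → ⌈·⌉ = 149
j=2: r + 1k = 744.415222… → ⌈·⌉ = 745
j=3: r + 2k = 1340.637444… → ⌈·⌉ = 1341
j=4: r + 3k = 1936.859666… → ⌈·⌉ = 1937
j=5: r + 4k = 2533.081888… → ⌈·⌉ = 2534
j=6: r + 5k = 3129.304111… → ⌈·⌉ = 3130
j=7: r + 6k = 3725.526333… → ⌈·⌉ = 3726
j=8: r + 7k = 4321.748555… → ⌈·⌉ = 4322
j=9: r + 8k = 4917.970777… → ⌈·⌉ = 4918

149, 745, 1341, 1937, 2534, 3130, 3726, 4322, 4918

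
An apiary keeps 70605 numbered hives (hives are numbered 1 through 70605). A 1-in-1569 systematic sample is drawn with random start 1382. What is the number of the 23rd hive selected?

k = 1569
23rd selection = r + (23−1)·k = 1382 + 22×1569 = 1382 + 34518 = 35900

35900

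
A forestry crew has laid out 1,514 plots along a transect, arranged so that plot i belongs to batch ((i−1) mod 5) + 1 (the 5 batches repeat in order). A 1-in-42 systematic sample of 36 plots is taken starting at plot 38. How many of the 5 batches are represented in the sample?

5

Consecutive selections differ by k = 42, so their batch numbers differ by 42 mod 5 = 2.
gcd(42, 5) = 1, so the sample visits 5/1 = 5 distinct residues mod 5.
Start 38 is batch 3; the batches hit are 1, 2, 3, 4, 5.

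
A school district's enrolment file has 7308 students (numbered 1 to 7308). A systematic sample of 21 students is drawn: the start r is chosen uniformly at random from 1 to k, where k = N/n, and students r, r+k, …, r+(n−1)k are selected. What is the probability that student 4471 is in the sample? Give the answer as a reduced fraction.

k = 7308/21 = 348.
Student 4471 is selected iff r ≡ 4471 (mod 348); exactly one such r in {1,…,348}.
Inclusion probability = 1/348.

1/348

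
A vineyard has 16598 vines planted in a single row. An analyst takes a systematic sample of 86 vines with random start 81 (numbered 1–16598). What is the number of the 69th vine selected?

k = 16598/86 = 193
69th selection = r + (69−1)·k = 81 + 68×193 = 81 + 13124 = 13205

13205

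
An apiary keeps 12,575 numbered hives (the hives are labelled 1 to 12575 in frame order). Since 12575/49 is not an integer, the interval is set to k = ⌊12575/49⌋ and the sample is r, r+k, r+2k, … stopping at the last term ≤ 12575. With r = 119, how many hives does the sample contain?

k = ⌊12575/49⌋ = 256
Achieved size = ⌊(12575 − 119)/256⌋ + 1 = ⌊12456/256⌋ + 1 = 48 + 1 = 49
(last selection: 119 + 48×256 = 12407 ≤ 12575; next would be 12663 > 12575)

49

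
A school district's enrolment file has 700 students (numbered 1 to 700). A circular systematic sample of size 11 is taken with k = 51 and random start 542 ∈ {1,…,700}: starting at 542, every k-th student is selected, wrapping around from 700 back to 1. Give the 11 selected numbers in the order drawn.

542, 593, 644, 695, 46, 97, 148, 199, 250, 301, 352

Selection 1: 542
Selection 2: 542 + 51 = 593
Selection 3: 593 + 51 = 644
Selection 4: 644 + 51 = 695
Selection 5: 695 + 51 = 746 → 746 − 700 = 46
Selection 6: 46 + 51 = 97
Selection 7: 97 + 51 = 148
Selection 8: 148 + 51 = 199
Selection 9: 199 + 51 = 250
Selection 10: 250 + 51 = 301
Selection 11: 301 + 51 = 352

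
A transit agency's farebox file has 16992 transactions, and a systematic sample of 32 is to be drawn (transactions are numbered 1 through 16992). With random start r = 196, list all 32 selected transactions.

196, 727, 1258, 1789, 2320, 2851, 3382, 3913, 4444, 4975, 5506, 6037, 6568, 7099, 7630, 8161, 8692, 9223, 9754, 10285, 10816, 11347, 11878, 12409, 12940, 13471, 14002, 14533, 15064, 15595, 16126, 16657

k = N/n = 16992/32 = 531
transaction 1: 196
transaction 2: 196 + 531 = 727
transaction 3: 727 + 531 = 1258
transaction 4: 1258 + 531 = 1789
transaction 5: 1789 + 531 = 2320
transaction 6: 2320 + 531 = 2851
transaction 7: 2851 + 531 = 3382
transaction 8: 3382 + 531 = 3913
transaction 9: 3913 + 531 = 4444
transaction 10: 4444 + 531 = 4975
transaction 11: 4975 + 531 = 5506
transaction 12: 5506 + 531 = 6037
transaction 13: 6037 + 531 = 6568
transaction 14: 6568 + 531 = 7099
transaction 15: 7099 + 531 = 7630
transaction 16: 7630 + 531 = 8161
transaction 17: 8161 + 531 = 8692
transaction 18: 8692 + 531 = 9223
transaction 19: 9223 + 531 = 9754
transaction 20: 9754 + 531 = 10285
transaction 21: 10285 + 531 = 10816
transaction 22: 10816 + 531 = 11347
transaction 23: 11347 + 531 = 11878
transaction 24: 11878 + 531 = 12409
transaction 25: 12409 + 531 = 12940
transaction 26: 12940 + 531 = 13471
transaction 27: 13471 + 531 = 14002
transaction 28: 14002 + 531 = 14533
transaction 29: 14533 + 531 = 15064
transaction 30: 15064 + 531 = 15595
transaction 31: 15595 + 531 = 16126
transaction 32: 16126 + 531 = 16657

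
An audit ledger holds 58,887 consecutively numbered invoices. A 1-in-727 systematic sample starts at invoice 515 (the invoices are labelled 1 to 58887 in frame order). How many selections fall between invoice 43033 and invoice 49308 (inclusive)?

k = 727
First selection ≥ 43033: 515 + ⌈(43033−515)/727⌉·727 = 515 + 59×727 = 43408
Last selection ≤ 49308: 515 + ⌊(49308−515)/727⌋·727 = 515 + 67×727 = 49224
Count = 67 − 59 + 1 = 9

9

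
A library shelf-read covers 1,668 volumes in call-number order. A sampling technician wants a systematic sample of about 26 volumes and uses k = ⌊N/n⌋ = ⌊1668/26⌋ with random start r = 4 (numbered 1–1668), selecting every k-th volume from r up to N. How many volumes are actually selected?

k = ⌊1668/26⌋ = 64
Achieved size = ⌊(1668 − 4)/64⌋ + 1 = ⌊1664/64⌋ + 1 = 26 + 1 = 27
(last selection: 4 + 26×64 = 1668 ≤ 1668; next would be 1732 > 1668)

27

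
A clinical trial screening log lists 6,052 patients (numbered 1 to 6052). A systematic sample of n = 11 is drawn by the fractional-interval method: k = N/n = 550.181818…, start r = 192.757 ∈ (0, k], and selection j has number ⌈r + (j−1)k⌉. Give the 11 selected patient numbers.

j=1: r + 0k = 192.757 → ⌈·⌉ = 193
j=2: r + 1k = 742.938818… → ⌈·⌉ = 743
j=3: r + 2k = 1293.120636… → ⌈·⌉ = 1294
j=4: r + 3k = 1843.302454… → ⌈·⌉ = 1844
j=5: r + 4k = 2393.484272… → ⌈·⌉ = 2394
j=6: r + 5k = 2943.666090… → ⌈·⌉ = 2944
j=7: r + 6k = 3493.847909… → ⌈·⌉ = 3494
j=8: r + 7k = 4044.029727… → ⌈·⌉ = 4045
j=9: r + 8k = 4594.211545… → ⌈·⌉ = 4595
j=10: r + 9k = 5144.393363… → ⌈·⌉ = 5145
j=11: r + 10k = 5694.575181… → ⌈·⌉ = 5695

193, 743, 1294, 1844, 2394, 2944, 3494, 4045, 4595, 5145, 5695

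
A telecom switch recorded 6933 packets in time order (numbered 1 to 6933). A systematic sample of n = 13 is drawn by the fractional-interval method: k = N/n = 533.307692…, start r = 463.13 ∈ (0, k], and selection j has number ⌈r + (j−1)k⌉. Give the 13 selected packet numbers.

464, 997, 1530, 2064, 2597, 3130, 3663, 4197, 4730, 5263, 5797, 6330, 6863

j=1: r + 0k = 463.13 → ⌈·⌉ = 464
j=2: r + 1k = 996.437692… → ⌈·⌉ = 997
j=3: r + 2k = 1529.745384… → ⌈·⌉ = 1530
j=4: r + 3k = 2063.053076… → ⌈·⌉ = 2064
j=5: r + 4k = 2596.360769… → ⌈·⌉ = 2597
j=6: r + 5k = 3129.668461… → ⌈·⌉ = 3130
j=7: r + 6k = 3662.976153… → ⌈·⌉ = 3663
j=8: r + 7k = 4196.283846… → ⌈·⌉ = 4197
j=9: r + 8k = 4729.591538… → ⌈·⌉ = 4730
j=10: r + 9k = 5262.899230… → ⌈·⌉ = 5263
j=11: r + 10k = 5796.206923… → ⌈·⌉ = 5797
j=12: r + 11k = 6329.514615… → ⌈·⌉ = 6330
j=13: r + 12k = 6862.822307… → ⌈·⌉ = 6863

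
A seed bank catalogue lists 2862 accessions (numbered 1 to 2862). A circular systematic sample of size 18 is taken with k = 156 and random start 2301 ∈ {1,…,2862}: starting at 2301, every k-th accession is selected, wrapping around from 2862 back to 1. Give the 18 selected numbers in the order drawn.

Selection 1: 2301
Selection 2: 2301 + 156 = 2457
Selection 3: 2457 + 156 = 2613
Selection 4: 2613 + 156 = 2769
Selection 5: 2769 + 156 = 2925 → 2925 − 2862 = 63
Selection 6: 63 + 156 = 219
Selection 7: 219 + 156 = 375
Selection 8: 375 + 156 = 531
Selection 9: 531 + 156 = 687
Selection 10: 687 + 156 = 843
Selection 11: 843 + 156 = 999
Selection 12: 999 + 156 = 1155
Selection 13: 1155 + 156 = 1311
Selection 14: 1311 + 156 = 1467
Selection 15: 1467 + 156 = 1623
Selection 16: 1623 + 156 = 1779
Selection 17: 1779 + 156 = 1935
Selection 18: 1935 + 156 = 2091

2301, 2457, 2613, 2769, 63, 219, 375, 531, 687, 843, 999, 1155, 1311, 1467, 1623, 1779, 1935, 2091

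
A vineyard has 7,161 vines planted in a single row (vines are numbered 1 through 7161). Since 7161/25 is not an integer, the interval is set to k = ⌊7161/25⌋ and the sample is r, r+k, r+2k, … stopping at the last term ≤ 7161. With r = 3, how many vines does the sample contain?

k = ⌊7161/25⌋ = 286
Achieved size = ⌊(7161 − 3)/286⌋ + 1 = ⌊7158/286⌋ + 1 = 25 + 1 = 26
(last selection: 3 + 25×286 = 7153 ≤ 7161; next would be 7439 > 7161)

26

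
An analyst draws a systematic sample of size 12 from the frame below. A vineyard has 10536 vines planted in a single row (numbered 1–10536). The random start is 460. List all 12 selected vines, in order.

460, 1338, 2216, 3094, 3972, 4850, 5728, 6606, 7484, 8362, 9240, 10118

k = N/n = 10536/12 = 878
vine 1: 460
vine 2: 460 + 878 = 1338
vine 3: 1338 + 878 = 2216
vine 4: 2216 + 878 = 3094
vine 5: 3094 + 878 = 3972
vine 6: 3972 + 878 = 4850
vine 7: 4850 + 878 = 5728
vine 8: 5728 + 878 = 6606
vine 9: 6606 + 878 = 7484
vine 10: 7484 + 878 = 8362
vine 11: 8362 + 878 = 9240
vine 12: 9240 + 878 = 10118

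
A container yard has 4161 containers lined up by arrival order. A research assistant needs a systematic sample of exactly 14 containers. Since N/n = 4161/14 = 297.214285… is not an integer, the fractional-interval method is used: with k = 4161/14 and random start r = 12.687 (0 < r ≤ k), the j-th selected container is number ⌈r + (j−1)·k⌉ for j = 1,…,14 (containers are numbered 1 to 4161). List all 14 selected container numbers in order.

13, 310, 608, 905, 1202, 1499, 1796, 2094, 2391, 2688, 2985, 3283, 3580, 3877

j=1: r + 0k = 12.687 → ⌈·⌉ = 13
j=2: r + 1k = 309.901285… → ⌈·⌉ = 310
j=3: r + 2k = 607.115571… → ⌈·⌉ = 608
j=4: r + 3k = 904.329857… → ⌈·⌉ = 905
j=5: r + 4k = 1201.544142… → ⌈·⌉ = 1202
j=6: r + 5k = 1498.758428… → ⌈·⌉ = 1499
j=7: r + 6k = 1795.972714… → ⌈·⌉ = 1796
j=8: r + 7k = 2093.187 → ⌈·⌉ = 2094
j=9: r + 8k = 2390.401285… → ⌈·⌉ = 2391
j=10: r + 9k = 2687.615571… → ⌈·⌉ = 2688
j=11: r + 10k = 2984.829857… → ⌈·⌉ = 2985
j=12: r + 11k = 3282.044142… → ⌈·⌉ = 3283
j=13: r + 12k = 3579.258428… → ⌈·⌉ = 3580
j=14: r + 13k = 3876.472714… → ⌈·⌉ = 3877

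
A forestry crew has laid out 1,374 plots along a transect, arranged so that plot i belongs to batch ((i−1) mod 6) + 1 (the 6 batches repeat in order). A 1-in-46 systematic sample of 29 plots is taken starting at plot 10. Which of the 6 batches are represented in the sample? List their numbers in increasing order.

2, 4, 6

Consecutive selections differ by k = 46, so their batch numbers differ by 46 mod 6 = 4.
gcd(46, 6) = 2, so the sample visits 6/2 = 3 distinct residues mod 6.
Start 10 is batch 4; the batches hit are 2, 4, 6.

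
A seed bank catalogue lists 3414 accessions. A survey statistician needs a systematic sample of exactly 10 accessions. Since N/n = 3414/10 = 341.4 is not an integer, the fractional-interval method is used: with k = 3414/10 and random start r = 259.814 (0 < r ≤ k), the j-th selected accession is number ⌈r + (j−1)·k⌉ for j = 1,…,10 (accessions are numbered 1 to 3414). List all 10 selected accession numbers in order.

260, 602, 943, 1285, 1626, 1967, 2309, 2650, 2992, 3333

j=1: r + 0k = 259.814 → ⌈·⌉ = 260
j=2: r + 1k = 601.214 → ⌈·⌉ = 602
j=3: r + 2k = 942.614 → ⌈·⌉ = 943
j=4: r + 3k = 1284.014 → ⌈·⌉ = 1285
j=5: r + 4k = 1625.414 → ⌈·⌉ = 1626
j=6: r + 5k = 1966.814 → ⌈·⌉ = 1967
j=7: r + 6k = 2308.214 → ⌈·⌉ = 2309
j=8: r + 7k = 2649.614 → ⌈·⌉ = 2650
j=9: r + 8k = 2991.014 → ⌈·⌉ = 2992
j=10: r + 9k = 3332.414 → ⌈·⌉ = 3333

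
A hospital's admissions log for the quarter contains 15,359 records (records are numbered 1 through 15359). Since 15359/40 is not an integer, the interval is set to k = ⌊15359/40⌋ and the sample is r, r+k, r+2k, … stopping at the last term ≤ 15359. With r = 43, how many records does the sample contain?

40

k = ⌊15359/40⌋ = 383
Achieved size = ⌊(15359 − 43)/383⌋ + 1 = ⌊15316/383⌋ + 1 = 39 + 1 = 40
(last selection: 43 + 39×383 = 14980 ≤ 15359; next would be 15363 > 15359)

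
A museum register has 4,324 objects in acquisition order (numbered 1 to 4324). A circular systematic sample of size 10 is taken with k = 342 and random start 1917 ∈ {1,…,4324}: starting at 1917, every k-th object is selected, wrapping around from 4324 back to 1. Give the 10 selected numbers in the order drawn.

Selection 1: 1917
Selection 2: 1917 + 342 = 2259
Selection 3: 2259 + 342 = 2601
Selection 4: 2601 + 342 = 2943
Selection 5: 2943 + 342 = 3285
Selection 6: 3285 + 342 = 3627
Selection 7: 3627 + 342 = 3969
Selection 8: 3969 + 342 = 4311
Selection 9: 4311 + 342 = 4653 → 4653 − 4324 = 329
Selection 10: 329 + 342 = 671

1917, 2259, 2601, 2943, 3285, 3627, 3969, 4311, 329, 671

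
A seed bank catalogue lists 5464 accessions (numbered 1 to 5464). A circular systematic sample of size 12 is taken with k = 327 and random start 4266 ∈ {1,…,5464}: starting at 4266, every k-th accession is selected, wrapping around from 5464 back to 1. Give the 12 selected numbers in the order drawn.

Selection 1: 4266
Selection 2: 4266 + 327 = 4593
Selection 3: 4593 + 327 = 4920
Selection 4: 4920 + 327 = 5247
Selection 5: 5247 + 327 = 5574 → 5574 − 5464 = 110
Selection 6: 110 + 327 = 437
Selection 7: 437 + 327 = 764
Selection 8: 764 + 327 = 1091
Selection 9: 1091 + 327 = 1418
Selection 10: 1418 + 327 = 1745
Selection 11: 1745 + 327 = 2072
Selection 12: 2072 + 327 = 2399

4266, 4593, 4920, 5247, 110, 437, 764, 1091, 1418, 1745, 2072, 2399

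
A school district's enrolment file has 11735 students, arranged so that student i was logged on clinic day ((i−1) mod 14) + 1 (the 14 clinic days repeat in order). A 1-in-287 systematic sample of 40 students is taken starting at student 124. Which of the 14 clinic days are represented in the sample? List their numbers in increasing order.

Consecutive selections differ by k = 287, so their clinic day numbers differ by 287 mod 14 = 7.
gcd(287, 14) = 7, so the sample visits 14/7 = 2 distinct residues mod 14.
Start 124 is clinic day 12; the clinic days hit are 5, 12.

5, 12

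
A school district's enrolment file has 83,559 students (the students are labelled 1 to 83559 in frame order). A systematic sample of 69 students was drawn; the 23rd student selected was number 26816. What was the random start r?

k = 83559/69 = 1211
r = 26816 − (23−1)×1211 = 26816 − 26642 = 174

174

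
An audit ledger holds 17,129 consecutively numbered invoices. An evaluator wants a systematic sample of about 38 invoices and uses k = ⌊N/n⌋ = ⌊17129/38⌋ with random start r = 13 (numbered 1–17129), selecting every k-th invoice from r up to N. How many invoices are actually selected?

k = ⌊17129/38⌋ = 450
Achieved size = ⌊(17129 − 13)/450⌋ + 1 = ⌊17116/450⌋ + 1 = 38 + 1 = 39
(last selection: 13 + 38×450 = 17113 ≤ 17129; next would be 17563 > 17129)

39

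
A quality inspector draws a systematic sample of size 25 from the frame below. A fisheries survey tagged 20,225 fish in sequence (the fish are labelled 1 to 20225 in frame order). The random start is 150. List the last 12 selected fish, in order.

k = N/n = 20225/25 = 809
14th selection = 150 + 13×809 = 10667
15th: 10667 + 809 = 11476
16th: 11476 + 809 = 12285
17th: 12285 + 809 = 13094
18th: 13094 + 809 = 13903
19th: 13903 + 809 = 14712
20th: 14712 + 809 = 15521
21st: 15521 + 809 = 16330
22nd: 16330 + 809 = 17139
23rd: 17139 + 809 = 17948
24th: 17948 + 809 = 18757
25th: 18757 + 809 = 19566

10667, 11476, 12285, 13094, 13903, 14712, 15521, 16330, 17139, 17948, 18757, 19566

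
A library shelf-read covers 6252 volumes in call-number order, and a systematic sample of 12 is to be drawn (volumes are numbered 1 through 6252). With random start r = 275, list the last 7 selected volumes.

2880, 3401, 3922, 4443, 4964, 5485, 6006

k = N/n = 6252/12 = 521
6th selection = 275 + 5×521 = 2880
7th: 2880 + 521 = 3401
8th: 3401 + 521 = 3922
9th: 3922 + 521 = 4443
10th: 4443 + 521 = 4964
11th: 4964 + 521 = 5485
12th: 5485 + 521 = 6006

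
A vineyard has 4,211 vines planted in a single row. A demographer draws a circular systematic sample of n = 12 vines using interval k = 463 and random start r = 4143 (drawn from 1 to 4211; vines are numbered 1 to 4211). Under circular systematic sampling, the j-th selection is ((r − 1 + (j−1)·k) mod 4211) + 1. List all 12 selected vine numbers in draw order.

4143, 395, 858, 1321, 1784, 2247, 2710, 3173, 3636, 4099, 351, 814

Selection 1: 4143
Selection 2: 4143 + 463 = 4606 → 4606 − 4211 = 395
Selection 3: 395 + 463 = 858
Selection 4: 858 + 463 = 1321
Selection 5: 1321 + 463 = 1784
Selection 6: 1784 + 463 = 2247
Selection 7: 2247 + 463 = 2710
Selection 8: 2710 + 463 = 3173
Selection 9: 3173 + 463 = 3636
Selection 10: 3636 + 463 = 4099
Selection 11: 4099 + 463 = 4562 → 4562 − 4211 = 351
Selection 12: 351 + 463 = 814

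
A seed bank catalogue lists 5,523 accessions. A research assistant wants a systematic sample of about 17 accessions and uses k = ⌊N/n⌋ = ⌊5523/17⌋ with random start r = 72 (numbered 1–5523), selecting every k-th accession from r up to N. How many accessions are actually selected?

17

k = ⌊5523/17⌋ = 324
Achieved size = ⌊(5523 − 72)/324⌋ + 1 = ⌊5451/324⌋ + 1 = 16 + 1 = 17
(last selection: 72 + 16×324 = 5256 ≤ 5523; next would be 5580 > 5523)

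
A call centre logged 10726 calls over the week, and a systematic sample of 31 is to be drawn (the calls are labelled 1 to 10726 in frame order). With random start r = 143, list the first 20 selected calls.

k = N/n = 10726/31 = 346
call 1: 143
call 2: 143 + 346 = 489
call 3: 489 + 346 = 835
call 4: 835 + 346 = 1181
call 5: 1181 + 346 = 1527
call 6: 1527 + 346 = 1873
call 7: 1873 + 346 = 2219
call 8: 2219 + 346 = 2565
call 9: 2565 + 346 = 2911
call 10: 2911 + 346 = 3257
call 11: 3257 + 346 = 3603
call 12: 3603 + 346 = 3949
call 13: 3949 + 346 = 4295
call 14: 4295 + 346 = 4641
call 15: 4641 + 346 = 4987
call 16: 4987 + 346 = 5333
call 17: 5333 + 346 = 5679
call 18: 5679 + 346 = 6025
call 19: 6025 + 346 = 6371
call 20: 6371 + 346 = 6717

143, 489, 835, 1181, 1527, 1873, 2219, 2565, 2911, 3257, 3603, 3949, 4295, 4641, 4987, 5333, 5679, 6025, 6371, 6717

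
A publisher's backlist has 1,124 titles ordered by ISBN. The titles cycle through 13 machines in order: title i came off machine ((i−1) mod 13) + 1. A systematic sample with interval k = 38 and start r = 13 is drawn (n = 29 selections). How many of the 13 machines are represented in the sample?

Consecutive selections differ by k = 38, so their machine numbers differ by 38 mod 13 = 12.
gcd(38, 13) = 1, so the sample visits 13/1 = 13 distinct residues mod 13.
Start 13 is machine 13; the machines hit are 1, 2, 3, 4, 5, 6, 7, 8, 9, 10, 11, 12, 13.

13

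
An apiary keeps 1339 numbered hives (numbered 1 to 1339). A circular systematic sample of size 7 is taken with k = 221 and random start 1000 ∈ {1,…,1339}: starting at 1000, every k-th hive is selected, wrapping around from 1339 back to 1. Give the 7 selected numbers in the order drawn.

1000, 1221, 103, 324, 545, 766, 987

Selection 1: 1000
Selection 2: 1000 + 221 = 1221
Selection 3: 1221 + 221 = 1442 → 1442 − 1339 = 103
Selection 4: 103 + 221 = 324
Selection 5: 324 + 221 = 545
Selection 6: 545 + 221 = 766
Selection 7: 766 + 221 = 987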